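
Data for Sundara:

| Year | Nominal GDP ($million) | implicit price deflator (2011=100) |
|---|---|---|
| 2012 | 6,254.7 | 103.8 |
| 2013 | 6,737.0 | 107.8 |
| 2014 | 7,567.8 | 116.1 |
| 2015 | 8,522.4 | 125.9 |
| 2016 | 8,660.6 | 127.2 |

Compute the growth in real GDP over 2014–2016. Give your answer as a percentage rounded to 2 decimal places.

4.45%

Real GDP 2014 = 7567.8/1.161 = 6518.35.
Real GDP 2016 = 8660.6/1.272 = 6808.65.
Change = 6808.65/6518.35 − 1 = 0.0445.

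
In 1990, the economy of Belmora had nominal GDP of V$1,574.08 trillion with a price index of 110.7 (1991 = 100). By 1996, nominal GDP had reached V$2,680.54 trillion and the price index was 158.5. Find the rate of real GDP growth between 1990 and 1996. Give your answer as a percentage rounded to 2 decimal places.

18.94%

Deflate each year: 1990 → 1574.08/1.107 = 1421.93; 1996 → 2680.54/1.585 = 1691.19.
So real GDP changed by 1691.19/1421.93 − 1 = 0.1894, i.e. 18.94%.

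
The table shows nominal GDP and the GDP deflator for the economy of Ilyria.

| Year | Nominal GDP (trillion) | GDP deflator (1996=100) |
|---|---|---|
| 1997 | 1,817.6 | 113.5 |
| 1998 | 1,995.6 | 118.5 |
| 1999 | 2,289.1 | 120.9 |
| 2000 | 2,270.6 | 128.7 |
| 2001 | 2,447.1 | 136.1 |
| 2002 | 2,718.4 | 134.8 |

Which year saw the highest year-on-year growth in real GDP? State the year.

1999

1998: real = 1995.6/1.185 = 1684.05; growth vs 1997 (1601.41) = 5.16%.
1999: real = 2289.1/1.209 = 1893.38; growth vs 1998 (1684.05) = 12.43%.
2000: real = 2270.6/1.287 = 1764.26; growth vs 1999 (1893.38) = -6.82%.
2001: real = 2447.1/1.361 = 1798.02; growth vs 2000 (1764.26) = 1.91%.
2002: real = 2718.4/1.348 = 2016.62; growth vs 2001 (1798.02) = 12.16%.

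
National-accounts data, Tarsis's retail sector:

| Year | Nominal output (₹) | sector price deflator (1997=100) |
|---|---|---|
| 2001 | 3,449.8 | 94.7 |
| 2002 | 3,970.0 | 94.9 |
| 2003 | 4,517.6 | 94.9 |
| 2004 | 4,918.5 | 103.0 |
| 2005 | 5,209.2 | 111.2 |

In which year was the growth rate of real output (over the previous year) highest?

2002

2002: real = 3970.0/0.949 = 4183.35; growth vs 2001 (3642.87) = 14.84%.
2003: real = 4517.6/0.949 = 4760.38; growth vs 2002 (4183.35) = 13.79%.
2004: real = 4918.5/1.030 = 4775.24; growth vs 2003 (4760.38) = 0.31%.
2005: real = 5209.2/1.112 = 4684.53; growth vs 2004 (4775.24) = -1.90%.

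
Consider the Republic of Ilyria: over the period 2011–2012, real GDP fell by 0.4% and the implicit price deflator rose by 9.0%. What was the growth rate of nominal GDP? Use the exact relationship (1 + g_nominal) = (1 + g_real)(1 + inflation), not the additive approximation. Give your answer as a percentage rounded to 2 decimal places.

(1 + g_nom) = (1 + g_real)(1 + π) = 0.9960 × 1.0900 = 1.08564.

8.56%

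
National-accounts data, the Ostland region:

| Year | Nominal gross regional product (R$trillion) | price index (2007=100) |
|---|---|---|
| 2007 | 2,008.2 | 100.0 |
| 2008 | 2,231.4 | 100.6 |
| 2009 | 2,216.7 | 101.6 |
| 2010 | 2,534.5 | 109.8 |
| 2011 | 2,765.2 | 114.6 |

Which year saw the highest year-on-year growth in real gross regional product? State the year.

2008

2008: real = 2231.4/1.006 = 2218.09; growth vs 2007 (2008.20) = 10.45%.
2009: real = 2216.7/1.016 = 2181.79; growth vs 2008 (2218.09) = -1.64%.
2010: real = 2534.5/1.098 = 2308.29; growth vs 2009 (2181.79) = 5.80%.
2011: real = 2765.2/1.146 = 2412.91; growth vs 2010 (2308.29) = 4.53%.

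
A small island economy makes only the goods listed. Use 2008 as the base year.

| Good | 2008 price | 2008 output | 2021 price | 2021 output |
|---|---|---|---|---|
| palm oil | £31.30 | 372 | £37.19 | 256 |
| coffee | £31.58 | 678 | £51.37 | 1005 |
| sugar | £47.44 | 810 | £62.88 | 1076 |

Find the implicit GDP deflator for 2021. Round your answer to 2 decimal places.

Nominal GDP 2021 = 37.19·256 + 51.37·1005 + 62.88·1076 = 128806.37.
Real GDP 2021 (at 2008 prices) = 31.30·256 + 31.58·1005 + 47.44·1076 = 90796.14.
Deflator = Nominal/Real × 100 = 128806.37/90796.14 × 100 = 141.863.

141.86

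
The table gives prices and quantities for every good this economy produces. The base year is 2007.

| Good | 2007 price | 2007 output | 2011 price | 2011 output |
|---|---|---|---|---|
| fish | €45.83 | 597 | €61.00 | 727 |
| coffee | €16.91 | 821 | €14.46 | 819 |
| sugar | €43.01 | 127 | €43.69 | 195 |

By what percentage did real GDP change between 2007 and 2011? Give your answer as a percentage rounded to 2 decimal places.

Real GDP 2007 = Nominal GDP 2007 = 45.83·597 + 16.91·821 + 43.01·127 = 46705.89.
Real GDP 2011 (at 2007 prices) = 45.83·727 + 16.91·819 + 43.01·195 = 55554.65.
Real growth = 55554.65/46705.89 − 1 = 0.1895.

18.95%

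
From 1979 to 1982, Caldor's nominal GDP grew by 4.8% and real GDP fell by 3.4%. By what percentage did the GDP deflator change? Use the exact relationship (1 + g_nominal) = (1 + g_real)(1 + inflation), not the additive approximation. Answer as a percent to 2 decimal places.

(1 + g_nom) = (1 + g_real)(1 + π), so π = 1.0480 / 0.9660 − 1 = 0.08489.

8.49%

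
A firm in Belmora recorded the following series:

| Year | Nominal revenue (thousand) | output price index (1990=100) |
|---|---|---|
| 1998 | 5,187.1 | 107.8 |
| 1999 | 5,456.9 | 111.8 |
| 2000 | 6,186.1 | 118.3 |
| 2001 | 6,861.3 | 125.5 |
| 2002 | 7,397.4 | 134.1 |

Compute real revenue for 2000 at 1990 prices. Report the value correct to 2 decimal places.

5,229.16 thousand

Real revenue 2000 = 6186.1 / 1.183 = 5229.16.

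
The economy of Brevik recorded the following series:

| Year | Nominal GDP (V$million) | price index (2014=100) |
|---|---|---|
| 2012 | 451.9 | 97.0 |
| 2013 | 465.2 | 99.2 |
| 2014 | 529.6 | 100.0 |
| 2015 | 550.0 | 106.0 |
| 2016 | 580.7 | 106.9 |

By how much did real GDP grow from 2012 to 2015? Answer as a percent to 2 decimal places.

Real GDP 2012 = 451.9/0.970 = 465.88.
Real GDP 2015 = 550.0/1.060 = 518.87.
Change = 518.87/465.88 − 1 = 0.1137.

11.37%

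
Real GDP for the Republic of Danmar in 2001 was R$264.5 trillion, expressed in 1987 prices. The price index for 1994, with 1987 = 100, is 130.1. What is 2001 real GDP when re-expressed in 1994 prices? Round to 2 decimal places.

Real GDP in 1994 prices = Real GDP in 1987 prices × (P_1994/P_1987) = 264.5 × 1.301 = 344.11.

R$344.11 trillion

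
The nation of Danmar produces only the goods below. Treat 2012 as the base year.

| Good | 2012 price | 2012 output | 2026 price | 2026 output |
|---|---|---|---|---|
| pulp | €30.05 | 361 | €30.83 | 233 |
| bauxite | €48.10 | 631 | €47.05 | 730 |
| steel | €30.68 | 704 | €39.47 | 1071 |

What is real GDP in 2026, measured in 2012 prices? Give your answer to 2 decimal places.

€74972.93

Real GDP 2026 = Σ (p_2012 × q_2026) = 30.05·233 + 48.10·730 + 30.68·1071 = 74972.93.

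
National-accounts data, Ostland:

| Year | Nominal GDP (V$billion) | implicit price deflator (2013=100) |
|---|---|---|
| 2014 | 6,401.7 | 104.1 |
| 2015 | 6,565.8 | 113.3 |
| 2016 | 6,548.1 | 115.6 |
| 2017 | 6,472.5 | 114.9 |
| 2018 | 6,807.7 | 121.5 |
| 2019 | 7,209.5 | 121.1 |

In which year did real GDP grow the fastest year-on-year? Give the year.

2019

2015: real = 6565.8/1.133 = 5795.06; growth vs 2014 (6149.57) = -5.76%.
2016: real = 6548.1/1.156 = 5664.45; growth vs 2015 (5795.06) = -2.25%.
2017: real = 6472.5/1.149 = 5633.16; growth vs 2016 (5664.45) = -0.55%.
2018: real = 6807.7/1.215 = 5603.05; growth vs 2017 (5633.16) = -0.53%.
2019: real = 7209.5/1.211 = 5953.34; growth vs 2018 (5603.05) = 6.25%.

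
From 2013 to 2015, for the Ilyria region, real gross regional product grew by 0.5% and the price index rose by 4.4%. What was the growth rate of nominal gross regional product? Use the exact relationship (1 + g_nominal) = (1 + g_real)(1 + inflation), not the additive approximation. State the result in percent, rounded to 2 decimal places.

(1 + g_nom) = (1 + g_real)(1 + π) = 1.0050 × 1.0440 = 1.04922.

4.92%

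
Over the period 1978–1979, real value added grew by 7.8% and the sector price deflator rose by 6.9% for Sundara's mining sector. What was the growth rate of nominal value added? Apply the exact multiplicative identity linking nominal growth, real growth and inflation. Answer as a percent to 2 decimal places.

(1 + g_nom) = (1 + g_real)(1 + π) = 1.0780 × 1.0690 = 1.15238.

15.24%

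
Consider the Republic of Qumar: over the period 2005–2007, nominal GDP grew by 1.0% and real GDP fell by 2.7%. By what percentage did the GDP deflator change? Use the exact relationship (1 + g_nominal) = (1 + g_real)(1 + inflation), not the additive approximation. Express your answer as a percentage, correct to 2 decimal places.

(1 + g_nom) = (1 + g_real)(1 + π), so π = 1.0100 / 0.9730 − 1 = 0.03803.

3.80%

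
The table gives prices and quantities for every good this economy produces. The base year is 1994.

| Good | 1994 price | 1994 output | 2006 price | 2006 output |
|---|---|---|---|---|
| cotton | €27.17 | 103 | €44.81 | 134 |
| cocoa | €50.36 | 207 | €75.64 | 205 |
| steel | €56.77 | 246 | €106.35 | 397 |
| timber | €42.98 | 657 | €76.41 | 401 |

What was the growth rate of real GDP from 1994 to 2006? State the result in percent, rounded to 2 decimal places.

-3.05%

Real GDP 1994 = Nominal GDP 1994 = 27.17·103 + 50.36·207 + 56.77·246 + 42.98·657 = 55426.31.
Real GDP 2006 (at 1994 prices) = 27.17·134 + 50.36·205 + 56.77·397 + 42.98·401 = 53737.25.
Real growth = 53737.25/55426.31 − 1 = -0.0305.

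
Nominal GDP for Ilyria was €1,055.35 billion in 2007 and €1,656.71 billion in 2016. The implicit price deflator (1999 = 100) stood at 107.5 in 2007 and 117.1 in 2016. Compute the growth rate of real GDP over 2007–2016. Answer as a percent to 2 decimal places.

Real GDP 2007 = 1055.35 / 1.075 = 981.72.
Real GDP 2016 = 1656.71 / 1.171 = 1414.78.
Real growth = 1414.78 / 981.72 − 1 = 0.4411.

44.11%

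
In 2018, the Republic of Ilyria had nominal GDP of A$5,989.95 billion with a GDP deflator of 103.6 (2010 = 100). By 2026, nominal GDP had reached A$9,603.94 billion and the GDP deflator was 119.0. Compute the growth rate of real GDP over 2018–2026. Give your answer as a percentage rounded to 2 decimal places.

39.59%

Real GDP 2018 = 5989.95 / 1.036 = 5781.81.
Real GDP 2026 = 9603.94 / 1.190 = 8070.54.
Real growth = 8070.54 / 5781.81 − 1 = 0.3959.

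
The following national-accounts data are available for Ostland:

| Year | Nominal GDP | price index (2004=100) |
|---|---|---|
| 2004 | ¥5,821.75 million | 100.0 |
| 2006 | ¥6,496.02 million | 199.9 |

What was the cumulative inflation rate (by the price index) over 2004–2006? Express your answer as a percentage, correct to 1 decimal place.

Price-level change = 199.9 / 100.0 − 1 = 0.9990.

99.9%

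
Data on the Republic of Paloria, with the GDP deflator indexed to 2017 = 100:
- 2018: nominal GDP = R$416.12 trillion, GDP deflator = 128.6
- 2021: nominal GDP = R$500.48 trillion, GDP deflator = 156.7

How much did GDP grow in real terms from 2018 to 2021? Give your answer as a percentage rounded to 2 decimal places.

Real GDP 2018 = 416.12 / 1.286 = 323.58.
Real GDP 2021 = 500.48 / 1.567 = 319.39.
Real growth = 319.39 / 323.58 − 1 = -0.0129.

-1.29%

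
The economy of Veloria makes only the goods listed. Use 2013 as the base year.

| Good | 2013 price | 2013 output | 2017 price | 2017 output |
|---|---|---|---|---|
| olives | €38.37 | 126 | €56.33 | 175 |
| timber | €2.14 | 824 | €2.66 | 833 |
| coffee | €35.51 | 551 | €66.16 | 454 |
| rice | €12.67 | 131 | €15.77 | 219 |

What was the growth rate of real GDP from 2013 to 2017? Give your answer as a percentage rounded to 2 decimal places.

-1.55%

Real GDP 2013 = Nominal GDP 2013 = 38.37·126 + 2.14·824 + 35.51·551 + 12.67·131 = 27823.76.
Real GDP 2017 (at 2013 prices) = 38.37·175 + 2.14·833 + 35.51·454 + 12.67·219 = 27393.64.
Real growth = 27393.64/27823.76 − 1 = -0.0155.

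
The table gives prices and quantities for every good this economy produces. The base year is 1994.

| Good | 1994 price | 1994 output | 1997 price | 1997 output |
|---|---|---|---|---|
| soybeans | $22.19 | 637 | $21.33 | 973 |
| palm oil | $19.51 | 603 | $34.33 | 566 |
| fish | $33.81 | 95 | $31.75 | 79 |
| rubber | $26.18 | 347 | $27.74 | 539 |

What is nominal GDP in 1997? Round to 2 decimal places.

Nominal GDP 1997 = Σ (p_1997 × q_1997) = 21.33·973 + 34.33·566 + 31.75·79 + 27.74·539 = 57644.98.

$57644.98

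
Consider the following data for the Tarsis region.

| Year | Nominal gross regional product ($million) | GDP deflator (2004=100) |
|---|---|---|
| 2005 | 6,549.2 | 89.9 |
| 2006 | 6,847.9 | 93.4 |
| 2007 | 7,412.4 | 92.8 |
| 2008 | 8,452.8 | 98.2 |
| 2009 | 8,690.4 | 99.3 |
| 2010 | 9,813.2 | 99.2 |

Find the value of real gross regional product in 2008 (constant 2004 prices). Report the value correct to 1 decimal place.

$8,607.7 million

Real gross regional product 2008 = 8452.8 / 0.982 = 8607.74.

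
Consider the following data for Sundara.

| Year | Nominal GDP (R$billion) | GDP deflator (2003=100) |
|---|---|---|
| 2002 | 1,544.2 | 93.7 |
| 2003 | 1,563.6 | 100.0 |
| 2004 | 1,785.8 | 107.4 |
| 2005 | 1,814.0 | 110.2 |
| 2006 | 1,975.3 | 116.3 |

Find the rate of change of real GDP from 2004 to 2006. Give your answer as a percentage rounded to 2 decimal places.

Real GDP 2004 = 1785.8/1.074 = 1662.76.
Real GDP 2006 = 1975.3/1.163 = 1698.45.
Change = 1698.45/1662.76 − 1 = 0.0215.

2.15%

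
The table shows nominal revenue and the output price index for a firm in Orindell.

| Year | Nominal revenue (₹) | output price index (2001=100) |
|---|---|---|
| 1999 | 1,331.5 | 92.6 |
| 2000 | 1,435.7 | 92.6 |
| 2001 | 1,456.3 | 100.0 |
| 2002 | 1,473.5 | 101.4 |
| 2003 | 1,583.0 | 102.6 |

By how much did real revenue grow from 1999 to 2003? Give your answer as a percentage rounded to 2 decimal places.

7.30%

Real revenue 1999 = 1331.5/0.926 = 1437.90.
Real revenue 2003 = 1583.0/1.026 = 1542.88.
Change = 1542.88/1437.90 − 1 = 0.0730.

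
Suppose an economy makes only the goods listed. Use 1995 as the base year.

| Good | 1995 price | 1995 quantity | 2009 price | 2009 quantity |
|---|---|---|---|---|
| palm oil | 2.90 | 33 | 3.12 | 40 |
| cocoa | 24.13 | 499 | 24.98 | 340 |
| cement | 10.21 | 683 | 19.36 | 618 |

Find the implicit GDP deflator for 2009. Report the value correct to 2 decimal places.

Nominal GDP 2009 = 3.12·40 + 24.98·340 + 19.36·618 = 20582.48.
Real GDP 2009 (at 1995 prices) = 2.90·40 + 24.13·340 + 10.21·618 = 14629.98.
Deflator = Nominal/Real × 100 = 20582.48/14629.98 × 100 = 140.687.

140.69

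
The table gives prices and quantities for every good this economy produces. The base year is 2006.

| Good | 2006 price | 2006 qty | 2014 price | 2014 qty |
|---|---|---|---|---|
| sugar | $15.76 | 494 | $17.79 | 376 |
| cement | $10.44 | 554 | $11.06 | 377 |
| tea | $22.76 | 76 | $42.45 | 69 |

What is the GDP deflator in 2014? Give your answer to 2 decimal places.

Nominal GDP 2014 = 17.79·376 + 11.06·377 + 42.45·69 = 13787.71.
Real GDP 2014 (at 2006 prices) = 15.76·376 + 10.44·377 + 22.76·69 = 11432.08.
Deflator = Nominal/Real × 100 = 13787.71/11432.08 × 100 = 120.605.

120.61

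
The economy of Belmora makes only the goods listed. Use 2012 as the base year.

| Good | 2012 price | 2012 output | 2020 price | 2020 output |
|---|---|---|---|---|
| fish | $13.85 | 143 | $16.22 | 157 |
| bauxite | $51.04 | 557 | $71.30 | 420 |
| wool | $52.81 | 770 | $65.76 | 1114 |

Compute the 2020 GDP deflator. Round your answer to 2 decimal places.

Nominal GDP 2020 = 16.22·157 + 71.30·420 + 65.76·1114 = 105749.18.
Real GDP 2020 (at 2012 prices) = 13.85·157 + 51.04·420 + 52.81·1114 = 82441.59.
Deflator = Nominal/Real × 100 = 105749.18/82441.59 × 100 = 128.272.

128.27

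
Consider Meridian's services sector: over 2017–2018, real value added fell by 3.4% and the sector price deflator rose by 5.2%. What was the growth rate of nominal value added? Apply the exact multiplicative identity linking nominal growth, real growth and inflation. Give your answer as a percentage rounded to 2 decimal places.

(1 + g_nom) = (1 + g_real)(1 + π) = 0.9660 × 1.0520 = 1.01623.

1.62%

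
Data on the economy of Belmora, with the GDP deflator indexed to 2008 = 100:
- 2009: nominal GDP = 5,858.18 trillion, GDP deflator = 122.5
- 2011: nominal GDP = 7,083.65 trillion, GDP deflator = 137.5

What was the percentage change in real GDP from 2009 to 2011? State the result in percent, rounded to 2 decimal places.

Deflate each year: 2009 → 5858.18/1.225 = 4782.19; 2011 → 7083.65/1.375 = 5151.75.
So real GDP changed by 5151.75/4782.19 − 1 = 0.0773, i.e. 7.73%.

7.73%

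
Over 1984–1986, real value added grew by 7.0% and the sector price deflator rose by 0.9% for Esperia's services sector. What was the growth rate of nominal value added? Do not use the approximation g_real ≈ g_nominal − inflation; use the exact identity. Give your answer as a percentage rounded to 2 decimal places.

7.96%

(1 + g_nom) = (1 + g_real)(1 + π) = 1.0700 × 1.0090 = 1.07963.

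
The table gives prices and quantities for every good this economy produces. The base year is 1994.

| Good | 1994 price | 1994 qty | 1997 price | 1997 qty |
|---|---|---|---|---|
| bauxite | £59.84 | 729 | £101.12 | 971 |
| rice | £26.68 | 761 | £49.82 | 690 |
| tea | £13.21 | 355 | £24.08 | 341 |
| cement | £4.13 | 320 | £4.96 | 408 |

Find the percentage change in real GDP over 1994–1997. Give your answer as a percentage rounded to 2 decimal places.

18.25%

Real GDP 1994 = Nominal GDP 1994 = 59.84·729 + 26.68·761 + 13.21·355 + 4.13·320 = 69937.99.
Real GDP 1997 (at 1994 prices) = 59.84·971 + 26.68·690 + 13.21·341 + 4.13·408 = 82703.49.
Real growth = 82703.49/69937.99 − 1 = 0.1825.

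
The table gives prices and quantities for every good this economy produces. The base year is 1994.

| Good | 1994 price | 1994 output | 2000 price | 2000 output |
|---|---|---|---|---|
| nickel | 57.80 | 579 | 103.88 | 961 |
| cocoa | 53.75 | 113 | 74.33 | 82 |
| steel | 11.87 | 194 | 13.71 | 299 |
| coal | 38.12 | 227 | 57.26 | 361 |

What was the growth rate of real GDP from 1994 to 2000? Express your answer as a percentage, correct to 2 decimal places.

53.01%

Real GDP 1994 = Nominal GDP 1994 = 57.80·579 + 53.75·113 + 11.87·194 + 38.12·227 = 50495.97.
Real GDP 2000 (at 1994 prices) = 57.80·961 + 53.75·82 + 11.87·299 + 38.12·361 = 77263.75.
Real growth = 77263.75/50495.97 − 1 = 0.5301.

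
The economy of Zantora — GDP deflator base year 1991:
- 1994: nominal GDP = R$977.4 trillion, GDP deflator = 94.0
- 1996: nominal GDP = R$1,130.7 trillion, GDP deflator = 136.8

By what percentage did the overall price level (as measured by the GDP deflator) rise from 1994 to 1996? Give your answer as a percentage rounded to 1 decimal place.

45.5%

Price-level change = 136.8 / 94.0 − 1 = 0.4553.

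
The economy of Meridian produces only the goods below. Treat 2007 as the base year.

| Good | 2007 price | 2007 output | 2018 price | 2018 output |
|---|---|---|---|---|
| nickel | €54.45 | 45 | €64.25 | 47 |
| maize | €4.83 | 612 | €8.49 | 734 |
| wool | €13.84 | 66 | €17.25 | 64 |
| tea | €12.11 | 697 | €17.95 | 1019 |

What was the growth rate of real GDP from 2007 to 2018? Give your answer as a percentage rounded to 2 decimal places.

Real GDP 2007 = Nominal GDP 2007 = 54.45·45 + 4.83·612 + 13.84·66 + 12.11·697 = 14760.32.
Real GDP 2018 (at 2007 prices) = 54.45·47 + 4.83·734 + 13.84·64 + 12.11·1019 = 19330.22.
Real growth = 19330.22/14760.32 − 1 = 0.3096.

30.96%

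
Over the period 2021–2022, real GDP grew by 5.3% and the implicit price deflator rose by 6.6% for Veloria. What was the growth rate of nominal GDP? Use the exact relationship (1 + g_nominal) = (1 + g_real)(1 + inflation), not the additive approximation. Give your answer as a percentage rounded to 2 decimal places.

12.25%

(1 + g_nom) = (1 + g_real)(1 + π) = 1.0530 × 1.0660 = 1.12250.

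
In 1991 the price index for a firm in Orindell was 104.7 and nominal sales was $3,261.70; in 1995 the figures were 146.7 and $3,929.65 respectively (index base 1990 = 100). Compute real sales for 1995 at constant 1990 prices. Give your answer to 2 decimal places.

Real sales = Nominal / (price index/100) = 3929.65 / 1.467 = 2678.70.

$2,678.70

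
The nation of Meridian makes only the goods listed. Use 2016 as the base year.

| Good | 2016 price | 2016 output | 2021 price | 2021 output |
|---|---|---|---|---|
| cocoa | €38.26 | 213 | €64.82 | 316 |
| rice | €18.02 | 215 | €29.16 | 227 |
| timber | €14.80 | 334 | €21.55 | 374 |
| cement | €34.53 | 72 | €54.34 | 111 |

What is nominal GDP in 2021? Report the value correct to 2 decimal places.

€41193.88

Nominal GDP 2021 = Σ (p_2021 × q_2021) = 64.82·316 + 29.16·227 + 21.55·374 + 54.34·111 = 41193.88.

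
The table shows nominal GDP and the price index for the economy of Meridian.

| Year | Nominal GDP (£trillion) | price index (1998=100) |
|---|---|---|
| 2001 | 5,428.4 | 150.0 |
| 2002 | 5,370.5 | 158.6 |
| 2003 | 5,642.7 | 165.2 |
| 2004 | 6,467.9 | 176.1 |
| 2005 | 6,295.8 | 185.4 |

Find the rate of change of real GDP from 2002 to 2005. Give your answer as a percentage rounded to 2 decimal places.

0.28%

Real GDP 2002 = 5370.5/1.586 = 3386.19.
Real GDP 2005 = 6295.8/1.854 = 3395.79.
Change = 3395.79/3386.19 − 1 = 0.0028.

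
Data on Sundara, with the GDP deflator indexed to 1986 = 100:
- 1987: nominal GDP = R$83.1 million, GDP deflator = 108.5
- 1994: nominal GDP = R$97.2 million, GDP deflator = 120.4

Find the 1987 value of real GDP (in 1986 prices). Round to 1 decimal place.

Real GDP = Nominal / (GDP deflator/100) = 83.1 / 1.085 = 76.59.

R$76.6 million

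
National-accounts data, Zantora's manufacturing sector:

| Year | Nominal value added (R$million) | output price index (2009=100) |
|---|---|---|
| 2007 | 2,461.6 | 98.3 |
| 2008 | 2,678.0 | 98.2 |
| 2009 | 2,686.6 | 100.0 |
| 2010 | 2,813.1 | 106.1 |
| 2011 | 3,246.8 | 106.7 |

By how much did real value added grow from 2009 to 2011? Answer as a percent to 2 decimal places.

Real value added 2009 = 2686.6/1.000 = 2686.60.
Real value added 2011 = 3246.8/1.067 = 3042.92.
Change = 3042.92/2686.60 − 1 = 0.1326.

13.26%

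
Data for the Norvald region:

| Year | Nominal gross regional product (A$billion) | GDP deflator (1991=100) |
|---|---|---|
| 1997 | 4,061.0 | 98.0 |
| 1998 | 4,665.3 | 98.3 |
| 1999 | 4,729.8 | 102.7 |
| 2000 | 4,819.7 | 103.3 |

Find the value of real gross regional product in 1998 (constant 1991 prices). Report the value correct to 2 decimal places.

Real gross regional product 1998 = 4665.3 / 0.983 = 4745.98.

A$4,745.98 billion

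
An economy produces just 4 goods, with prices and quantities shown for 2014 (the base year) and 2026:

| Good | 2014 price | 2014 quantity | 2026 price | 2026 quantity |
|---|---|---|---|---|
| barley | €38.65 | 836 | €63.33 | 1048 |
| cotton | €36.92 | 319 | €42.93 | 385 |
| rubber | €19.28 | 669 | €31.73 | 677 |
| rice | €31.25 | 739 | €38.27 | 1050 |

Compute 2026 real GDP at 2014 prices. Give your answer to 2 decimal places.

Real GDP 2026 = Σ (p_2014 × q_2026) = 38.65·1048 + 36.92·385 + 19.28·677 + 31.25·1050 = 100584.46.

€100584.46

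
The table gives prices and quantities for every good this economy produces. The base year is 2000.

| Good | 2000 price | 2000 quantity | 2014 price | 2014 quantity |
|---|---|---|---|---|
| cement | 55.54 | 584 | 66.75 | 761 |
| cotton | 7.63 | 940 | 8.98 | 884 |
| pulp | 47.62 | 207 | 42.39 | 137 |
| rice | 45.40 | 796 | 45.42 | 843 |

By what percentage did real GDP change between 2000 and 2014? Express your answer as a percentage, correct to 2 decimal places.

Real GDP 2000 = Nominal GDP 2000 = 55.54·584 + 7.63·940 + 47.62·207 + 45.40·796 = 85603.30.
Real GDP 2014 (at 2000 prices) = 55.54·761 + 7.63·884 + 47.62·137 + 45.40·843 = 93807.00.
Real growth = 93807.00/85603.30 − 1 = 0.0958.

9.58%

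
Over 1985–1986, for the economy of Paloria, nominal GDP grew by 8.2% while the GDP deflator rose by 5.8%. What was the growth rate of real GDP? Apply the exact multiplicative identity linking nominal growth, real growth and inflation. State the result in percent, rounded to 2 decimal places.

(1 + g_nom) = (1 + g_real)(1 + π), so g_real = 1.0820 / 1.0580 − 1 = 0.02268.

2.27%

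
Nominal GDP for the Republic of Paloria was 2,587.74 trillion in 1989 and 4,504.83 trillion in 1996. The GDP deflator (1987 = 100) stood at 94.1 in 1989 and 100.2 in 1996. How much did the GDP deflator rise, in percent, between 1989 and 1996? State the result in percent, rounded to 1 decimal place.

Price-level change = 100.2 / 94.1 − 1 = 0.0648.

6.5%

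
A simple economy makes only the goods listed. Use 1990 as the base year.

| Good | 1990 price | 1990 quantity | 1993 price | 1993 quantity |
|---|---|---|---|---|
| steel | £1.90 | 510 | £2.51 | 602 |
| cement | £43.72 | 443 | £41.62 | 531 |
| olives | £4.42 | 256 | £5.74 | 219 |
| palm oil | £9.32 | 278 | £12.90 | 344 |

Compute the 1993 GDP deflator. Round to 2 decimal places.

102.71

Nominal GDP 1993 = 2.51·602 + 41.62·531 + 5.74·219 + 12.90·344 = 29305.90.
Real GDP 1993 (at 1990 prices) = 1.90·602 + 43.72·531 + 4.42·219 + 9.32·344 = 28533.18.
Deflator = Nominal/Real × 100 = 29305.90/28533.18 × 100 = 102.708.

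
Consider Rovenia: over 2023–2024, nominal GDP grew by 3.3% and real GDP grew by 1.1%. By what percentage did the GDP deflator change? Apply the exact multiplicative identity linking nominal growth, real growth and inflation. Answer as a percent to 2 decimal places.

2.18%

(1 + g_nom) = (1 + g_real)(1 + π), so π = 1.0330 / 1.0110 − 1 = 0.02176.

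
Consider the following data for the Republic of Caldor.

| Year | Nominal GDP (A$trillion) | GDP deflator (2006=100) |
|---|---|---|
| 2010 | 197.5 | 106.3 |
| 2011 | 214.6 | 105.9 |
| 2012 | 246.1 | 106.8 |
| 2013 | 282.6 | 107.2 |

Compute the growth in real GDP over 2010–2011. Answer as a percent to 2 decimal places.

Real GDP 2010 = 197.5/1.063 = 185.79.
Real GDP 2011 = 214.6/1.059 = 202.64.
Change = 202.64/185.79 − 1 = 0.0907.

9.07%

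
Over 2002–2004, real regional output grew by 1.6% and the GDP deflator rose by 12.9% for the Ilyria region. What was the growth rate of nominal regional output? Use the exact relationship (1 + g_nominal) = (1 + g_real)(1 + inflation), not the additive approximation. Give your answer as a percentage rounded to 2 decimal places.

14.71%

(1 + g_nom) = (1 + g_real)(1 + π) = 1.0160 × 1.1290 = 1.14706.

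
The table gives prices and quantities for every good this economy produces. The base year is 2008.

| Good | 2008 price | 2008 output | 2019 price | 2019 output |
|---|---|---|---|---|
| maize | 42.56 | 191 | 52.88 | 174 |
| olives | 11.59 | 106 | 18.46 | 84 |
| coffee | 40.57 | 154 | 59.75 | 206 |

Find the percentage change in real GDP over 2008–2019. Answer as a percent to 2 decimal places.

Real GDP 2008 = Nominal GDP 2008 = 42.56·191 + 11.59·106 + 40.57·154 = 15605.28.
Real GDP 2019 (at 2008 prices) = 42.56·174 + 11.59·84 + 40.57·206 = 16736.42.
Real growth = 16736.42/15605.28 − 1 = 0.0725.

7.25%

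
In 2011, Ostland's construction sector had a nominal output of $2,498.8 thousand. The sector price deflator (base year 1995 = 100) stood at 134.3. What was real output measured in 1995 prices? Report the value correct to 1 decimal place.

Real output = Nominal / (sector price deflator/100) = 2498.8 / 1.343 = 1860.61.

$1,860.6 thousand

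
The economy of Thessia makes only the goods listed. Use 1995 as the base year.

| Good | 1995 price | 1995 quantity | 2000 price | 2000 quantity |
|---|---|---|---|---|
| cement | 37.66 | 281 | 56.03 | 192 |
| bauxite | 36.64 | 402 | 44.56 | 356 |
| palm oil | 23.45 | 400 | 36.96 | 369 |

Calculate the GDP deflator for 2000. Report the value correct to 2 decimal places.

Nominal GDP 2000 = 56.03·192 + 44.56·356 + 36.96·369 = 40259.36.
Real GDP 2000 (at 1995 prices) = 37.66·192 + 36.64·356 + 23.45·369 = 28927.61.
Deflator = Nominal/Real × 100 = 40259.36/28927.61 × 100 = 139.173.

139.17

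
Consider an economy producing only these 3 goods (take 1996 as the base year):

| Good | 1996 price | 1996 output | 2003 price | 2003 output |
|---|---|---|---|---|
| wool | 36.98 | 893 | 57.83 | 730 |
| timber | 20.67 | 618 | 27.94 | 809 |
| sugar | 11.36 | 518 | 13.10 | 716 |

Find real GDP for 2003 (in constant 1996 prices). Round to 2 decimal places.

Real GDP 2003 = Σ (p_1996 × q_2003) = 36.98·730 + 20.67·809 + 11.36·716 = 51851.19.

51851.19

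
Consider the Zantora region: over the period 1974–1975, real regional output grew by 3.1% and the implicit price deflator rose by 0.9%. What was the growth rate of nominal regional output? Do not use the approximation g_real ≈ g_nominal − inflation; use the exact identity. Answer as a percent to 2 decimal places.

4.03%

(1 + g_nom) = (1 + g_real)(1 + π) = 1.0310 × 1.0090 = 1.04028.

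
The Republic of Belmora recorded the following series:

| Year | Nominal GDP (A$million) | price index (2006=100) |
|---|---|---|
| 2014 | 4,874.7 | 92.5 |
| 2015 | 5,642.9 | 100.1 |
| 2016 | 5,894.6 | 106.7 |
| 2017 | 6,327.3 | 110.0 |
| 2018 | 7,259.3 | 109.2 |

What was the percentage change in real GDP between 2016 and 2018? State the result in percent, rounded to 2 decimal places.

Real GDP 2016 = 5894.6/1.067 = 5524.46.
Real GDP 2018 = 7259.3/1.092 = 6647.71.
Change = 6647.71/5524.46 − 1 = 0.2033.

20.33%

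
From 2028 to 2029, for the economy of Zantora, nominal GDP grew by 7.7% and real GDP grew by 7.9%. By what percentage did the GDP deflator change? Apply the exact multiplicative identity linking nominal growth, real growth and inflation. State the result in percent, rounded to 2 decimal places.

-0.19%

(1 + g_nom) = (1 + g_real)(1 + π), so π = 1.0770 / 1.0790 − 1 = -0.00185.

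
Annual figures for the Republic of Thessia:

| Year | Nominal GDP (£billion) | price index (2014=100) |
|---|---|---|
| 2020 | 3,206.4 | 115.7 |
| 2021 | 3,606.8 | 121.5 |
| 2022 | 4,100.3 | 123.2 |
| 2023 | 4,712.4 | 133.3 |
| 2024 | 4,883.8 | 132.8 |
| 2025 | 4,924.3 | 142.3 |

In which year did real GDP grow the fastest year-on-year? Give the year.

2021: real = 3606.8/1.215 = 2968.56; growth vs 2020 (2771.31) = 7.12%.
2022: real = 4100.3/1.232 = 3328.17; growth vs 2021 (2968.56) = 12.11%.
2023: real = 4712.4/1.333 = 3535.18; growth vs 2022 (3328.17) = 6.22%.
2024: real = 4883.8/1.328 = 3677.56; growth vs 2023 (3535.18) = 4.03%.
2025: real = 4924.3/1.423 = 3460.51; growth vs 2024 (3677.56) = -5.90%.

2022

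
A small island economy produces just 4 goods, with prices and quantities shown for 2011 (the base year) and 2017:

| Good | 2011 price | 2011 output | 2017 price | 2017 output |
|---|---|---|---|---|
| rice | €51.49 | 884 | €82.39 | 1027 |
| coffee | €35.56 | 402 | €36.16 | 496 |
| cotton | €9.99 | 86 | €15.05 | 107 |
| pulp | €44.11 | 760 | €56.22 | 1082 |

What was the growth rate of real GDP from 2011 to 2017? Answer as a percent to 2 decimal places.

26.67%

Real GDP 2011 = Nominal GDP 2011 = 51.49·884 + 35.56·402 + 9.99·86 + 44.11·760 = 94195.02.
Real GDP 2017 (at 2011 prices) = 51.49·1027 + 35.56·496 + 9.99·107 + 44.11·1082 = 119313.94.
Real growth = 119313.94/94195.02 − 1 = 0.2667.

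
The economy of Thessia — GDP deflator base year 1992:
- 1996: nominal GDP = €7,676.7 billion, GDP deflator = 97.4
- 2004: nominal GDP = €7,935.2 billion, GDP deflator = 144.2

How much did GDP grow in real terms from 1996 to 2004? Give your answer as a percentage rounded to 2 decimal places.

Real GDP 1996 = 7676.7 / 0.974 = 7881.62.
Real GDP 2004 = 7935.2 / 1.442 = 5502.91.
Real growth = 5502.91 / 7881.62 − 1 = -0.3018.

-30.18%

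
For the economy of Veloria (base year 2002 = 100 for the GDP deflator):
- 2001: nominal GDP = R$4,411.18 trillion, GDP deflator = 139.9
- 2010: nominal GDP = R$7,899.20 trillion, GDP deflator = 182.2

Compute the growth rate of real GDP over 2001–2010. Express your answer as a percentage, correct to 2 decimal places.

37.50%

Real GDP 2001 = 4411.18 / 1.399 = 3153.10.
Real GDP 2010 = 7899.20 / 1.822 = 4335.46.
Real growth = 4335.46 / 3153.10 − 1 = 0.3750.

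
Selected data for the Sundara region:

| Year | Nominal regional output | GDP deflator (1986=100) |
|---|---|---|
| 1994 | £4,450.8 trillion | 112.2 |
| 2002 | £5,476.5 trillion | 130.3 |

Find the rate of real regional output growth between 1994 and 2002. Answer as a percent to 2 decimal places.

Real regional output 1994 = 4450.8 / 1.122 = 3966.84.
Real regional output 2002 = 5476.5 / 1.303 = 4202.99.
Real growth = 4202.99 / 3966.84 − 1 = 0.0595.

5.95%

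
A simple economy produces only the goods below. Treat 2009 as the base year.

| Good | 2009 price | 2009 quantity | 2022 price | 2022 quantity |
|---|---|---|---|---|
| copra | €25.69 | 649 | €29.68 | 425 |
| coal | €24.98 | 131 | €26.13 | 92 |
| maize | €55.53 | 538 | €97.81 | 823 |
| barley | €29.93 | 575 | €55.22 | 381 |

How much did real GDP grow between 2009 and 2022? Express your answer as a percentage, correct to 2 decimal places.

4.91%

Real GDP 2009 = Nominal GDP 2009 = 25.69·649 + 24.98·131 + 55.53·538 + 29.93·575 = 67030.08.
Real GDP 2022 (at 2009 prices) = 25.69·425 + 24.98·92 + 55.53·823 + 29.93·381 = 70320.93.
Real growth = 70320.93/67030.08 − 1 = 0.0491.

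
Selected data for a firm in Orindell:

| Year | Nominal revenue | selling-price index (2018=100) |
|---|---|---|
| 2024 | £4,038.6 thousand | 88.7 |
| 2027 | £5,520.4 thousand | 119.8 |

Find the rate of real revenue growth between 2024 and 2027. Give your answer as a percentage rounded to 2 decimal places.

Real revenue 2024 = 4038.6 / 0.887 = 4553.10.
Real revenue 2027 = 5520.4 / 1.198 = 4608.01.
Real growth = 4608.01 / 4553.10 − 1 = 0.0121.

1.21%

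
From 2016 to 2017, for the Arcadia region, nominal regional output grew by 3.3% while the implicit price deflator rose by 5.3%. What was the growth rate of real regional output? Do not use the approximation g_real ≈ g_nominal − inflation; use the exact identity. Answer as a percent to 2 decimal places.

-1.90%

(1 + g_nom) = (1 + g_real)(1 + π), so g_real = 1.0330 / 1.0530 − 1 = -0.01899.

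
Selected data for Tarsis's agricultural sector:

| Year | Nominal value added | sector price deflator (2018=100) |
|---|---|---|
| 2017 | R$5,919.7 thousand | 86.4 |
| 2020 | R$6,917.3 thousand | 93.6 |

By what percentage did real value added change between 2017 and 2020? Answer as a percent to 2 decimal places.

7.86%

Deflate each year: 2017 → 5919.7/0.864 = 6851.50; 2020 → 6917.3/0.936 = 7390.28.
So real value added changed by 7390.28/6851.50 − 1 = 0.0786, i.e. 7.86%.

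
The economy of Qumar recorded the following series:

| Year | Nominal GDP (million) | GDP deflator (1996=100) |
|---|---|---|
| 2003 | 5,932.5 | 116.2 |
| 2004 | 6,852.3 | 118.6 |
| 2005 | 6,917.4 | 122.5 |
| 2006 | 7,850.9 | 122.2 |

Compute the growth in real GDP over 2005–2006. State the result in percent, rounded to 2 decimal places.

13.77%

Real GDP 2005 = 6917.4/1.225 = 5646.86.
Real GDP 2006 = 7850.9/1.222 = 6424.63.
Change = 6424.63/5646.86 − 1 = 0.1377.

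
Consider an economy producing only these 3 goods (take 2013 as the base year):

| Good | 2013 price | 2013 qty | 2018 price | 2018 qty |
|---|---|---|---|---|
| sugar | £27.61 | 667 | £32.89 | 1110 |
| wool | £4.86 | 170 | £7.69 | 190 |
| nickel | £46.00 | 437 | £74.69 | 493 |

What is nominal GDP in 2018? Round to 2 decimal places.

£74791.17

Nominal GDP 2018 = Σ (p_2018 × q_2018) = 32.89·1110 + 7.69·190 + 74.69·493 = 74791.17.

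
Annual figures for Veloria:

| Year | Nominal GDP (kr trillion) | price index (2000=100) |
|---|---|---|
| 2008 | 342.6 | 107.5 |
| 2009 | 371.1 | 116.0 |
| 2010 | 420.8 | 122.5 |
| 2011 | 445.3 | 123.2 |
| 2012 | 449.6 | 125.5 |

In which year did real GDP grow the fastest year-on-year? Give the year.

2010

2009: real = 371.1/1.160 = 319.91; growth vs 2008 (318.70) = 0.38%.
2010: real = 420.8/1.225 = 343.51; growth vs 2009 (319.91) = 7.38%.
2011: real = 445.3/1.232 = 361.44; growth vs 2010 (343.51) = 5.22%.
2012: real = 449.6/1.255 = 358.25; growth vs 2011 (361.44) = -0.88%.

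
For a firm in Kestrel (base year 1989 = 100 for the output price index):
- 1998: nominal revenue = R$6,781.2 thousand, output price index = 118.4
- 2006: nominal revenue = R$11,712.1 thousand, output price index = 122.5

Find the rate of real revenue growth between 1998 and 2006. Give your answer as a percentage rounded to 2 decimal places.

66.93%

Deflate each year: 1998 → 6781.2/1.184 = 5727.36; 2006 → 11712.1/1.225 = 9560.90.
So real revenue changed by 9560.90/5727.36 − 1 = 0.6693, i.e. 66.93%.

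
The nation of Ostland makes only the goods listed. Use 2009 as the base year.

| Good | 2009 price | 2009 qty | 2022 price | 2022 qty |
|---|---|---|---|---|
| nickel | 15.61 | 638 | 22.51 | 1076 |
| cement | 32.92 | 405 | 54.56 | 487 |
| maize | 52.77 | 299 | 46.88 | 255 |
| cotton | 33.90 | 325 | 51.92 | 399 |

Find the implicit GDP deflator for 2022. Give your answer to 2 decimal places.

Nominal GDP 2022 = 22.51·1076 + 54.56·487 + 46.88·255 + 51.92·399 = 83461.96.
Real GDP 2022 (at 2009 prices) = 15.61·1076 + 32.92·487 + 52.77·255 + 33.90·399 = 59810.85.
Deflator = Nominal/Real × 100 = 83461.96/59810.85 × 100 = 139.543.

139.54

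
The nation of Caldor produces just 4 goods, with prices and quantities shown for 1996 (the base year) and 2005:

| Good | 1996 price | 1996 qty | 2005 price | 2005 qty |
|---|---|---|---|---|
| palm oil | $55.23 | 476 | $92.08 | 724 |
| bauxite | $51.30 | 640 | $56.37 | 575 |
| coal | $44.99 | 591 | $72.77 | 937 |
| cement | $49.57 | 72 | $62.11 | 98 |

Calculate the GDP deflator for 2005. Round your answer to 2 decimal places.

148.80

Nominal GDP 2005 = 92.08·724 + 56.37·575 + 72.77·937 + 62.11·98 = 173350.94.
Real GDP 2005 (at 1996 prices) = 55.23·724 + 51.30·575 + 44.99·937 + 49.57·98 = 116497.51.
Deflator = Nominal/Real × 100 = 173350.94/116497.51 × 100 = 148.802.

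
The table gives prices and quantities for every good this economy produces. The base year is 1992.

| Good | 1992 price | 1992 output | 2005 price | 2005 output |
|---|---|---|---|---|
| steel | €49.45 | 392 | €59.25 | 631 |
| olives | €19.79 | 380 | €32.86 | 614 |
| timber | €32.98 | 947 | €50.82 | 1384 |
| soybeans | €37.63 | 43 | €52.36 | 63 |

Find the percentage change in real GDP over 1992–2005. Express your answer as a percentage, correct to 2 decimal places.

52.91%

Real GDP 1992 = Nominal GDP 1992 = 49.45·392 + 19.79·380 + 32.98·947 + 37.63·43 = 59754.75.
Real GDP 2005 (at 1992 prices) = 49.45·631 + 19.79·614 + 32.98·1384 + 37.63·63 = 91369.02.
Real growth = 91369.02/59754.75 − 1 = 0.5291.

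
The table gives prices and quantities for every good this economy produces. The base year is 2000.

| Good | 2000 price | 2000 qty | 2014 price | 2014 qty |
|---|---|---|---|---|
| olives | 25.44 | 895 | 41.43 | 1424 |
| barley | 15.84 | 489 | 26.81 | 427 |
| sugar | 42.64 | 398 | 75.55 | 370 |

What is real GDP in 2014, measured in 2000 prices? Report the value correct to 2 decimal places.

Real GDP 2014 = Σ (p_2000 × q_2014) = 25.44·1424 + 15.84·427 + 42.64·370 = 58767.04.

58767.04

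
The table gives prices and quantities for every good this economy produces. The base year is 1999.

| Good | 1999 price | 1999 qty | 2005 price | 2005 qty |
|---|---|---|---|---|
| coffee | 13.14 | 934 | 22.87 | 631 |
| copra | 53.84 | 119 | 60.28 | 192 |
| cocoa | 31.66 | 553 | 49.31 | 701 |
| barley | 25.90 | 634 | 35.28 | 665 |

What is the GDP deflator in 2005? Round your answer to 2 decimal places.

Nominal GDP 2005 = 22.87·631 + 60.28·192 + 49.31·701 + 35.28·665 = 84032.24.
Real GDP 2005 (at 1999 prices) = 13.14·631 + 53.84·192 + 31.66·701 + 25.90·665 = 58045.78.
Deflator = Nominal/Real × 100 = 84032.24/58045.78 × 100 = 144.769.

144.77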